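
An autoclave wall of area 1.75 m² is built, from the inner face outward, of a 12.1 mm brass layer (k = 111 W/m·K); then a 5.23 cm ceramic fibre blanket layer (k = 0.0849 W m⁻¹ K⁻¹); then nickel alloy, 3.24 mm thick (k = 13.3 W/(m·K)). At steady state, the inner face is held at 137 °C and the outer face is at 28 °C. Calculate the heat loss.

Resistance network (inner→outer):
  R_brass = L/(kA) = 0.0121/(111·1.75) = 6.229×10^-5 K/W
  R_ceramic fibre blanket = L/(kA) = 0.0523/(0.0849·1.75) = 0.3520 K/W
  R_nickel alloy = L/(kA) = 0.00324/(13.3·1.75) = 1.392×10^-4 K/W
ΣR = 6.229×10^-5 + 0.3520 + 1.392×10^-4 = 0.3522 K/W
Q = ΔT/ΣR = (137 °C − 28 °C)/0.3522 = 309 W

Q = 309 W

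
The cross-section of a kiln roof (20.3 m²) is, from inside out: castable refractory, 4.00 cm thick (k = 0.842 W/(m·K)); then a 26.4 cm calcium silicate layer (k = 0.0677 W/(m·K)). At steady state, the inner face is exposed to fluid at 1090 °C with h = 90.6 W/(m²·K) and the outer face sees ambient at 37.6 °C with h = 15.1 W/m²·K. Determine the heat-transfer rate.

Q = 5310 W

Resistance network (inner→outer):
  R_conv,in = 1/(hA) = 1/(90.6·20.3) = 5.437×10^-4 K/W
  R_castable refractory = L/(kA) = 0.0400/(0.842·20.3) = 0.002340 K/W
  R_calcium silicate = L/(kA) = 0.264/(0.0677·20.3) = 0.1921 K/W
  R_conv,out = 1/(hA) = 1/(15.1·20.3) = 0.003262 K/W
ΣR = 5.437×10^-4 + 0.002340 + 0.1921 + 0.003262 = 0.1982 K/W
Q = ΔT/ΣR = (1090 °C − 37.6 °C)/0.1982 = 5310 W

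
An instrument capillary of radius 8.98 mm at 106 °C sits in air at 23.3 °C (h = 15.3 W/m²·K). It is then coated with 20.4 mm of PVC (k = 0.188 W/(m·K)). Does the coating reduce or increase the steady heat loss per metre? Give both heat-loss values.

Critical radius for a cylinder: r_cr = k/h = 0.0123 m = 1.23 cm.
Outer radius after coating: r₂ = 0.00898 + 0.0204 = 0.02938 m.
r₁ < r_cr < r₂: heat loss rises to a maximum at r_cr then falls. Whether the coating helps depends on whether Q(r₂) has dropped back below Q(r₁).
Bare: R = 1/(2πr₁h) = 1.158 m·K/W; Q = 82.7/1.158 = 71.4 W/m.
Coated: R = R_cond + R_conv = 1.358 m·K/W; Q = 82.7/1.358 = 60.9 W/m.

reduces: 71.4 → 60.9 W/m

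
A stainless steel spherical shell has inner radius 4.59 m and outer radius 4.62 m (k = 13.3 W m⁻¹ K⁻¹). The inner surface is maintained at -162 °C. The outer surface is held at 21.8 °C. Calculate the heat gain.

Q = 4πk·ΔT/(1/r₁ − 1/r₂) = 4π × 13.3 × 183.8 / (1/4.59 − 1/4.62) = 2.17×10^7 W

Q = 2.17×10^7 W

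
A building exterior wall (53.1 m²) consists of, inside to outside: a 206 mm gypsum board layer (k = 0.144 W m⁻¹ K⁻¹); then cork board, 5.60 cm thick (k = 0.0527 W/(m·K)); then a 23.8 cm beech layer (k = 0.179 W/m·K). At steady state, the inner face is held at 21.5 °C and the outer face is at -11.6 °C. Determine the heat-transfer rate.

Q = 460 W

Resistance network (inner→outer):
  R_gypsum board = L/(kA) = 0.206/(0.144·53.1) = 0.02694 K/W
  R_cork board = L/(kA) = 0.0560/(0.0527·53.1) = 0.02001 K/W
  R_beech = L/(kA) = 0.238/(0.179·53.1) = 0.02504 K/W
ΣR = 0.02694 + 0.02001 + 0.02504 = 0.07199 K/W
Q = ΔT/ΣR = (21.5 °C − -11.6 °C)/0.07199 = 460 W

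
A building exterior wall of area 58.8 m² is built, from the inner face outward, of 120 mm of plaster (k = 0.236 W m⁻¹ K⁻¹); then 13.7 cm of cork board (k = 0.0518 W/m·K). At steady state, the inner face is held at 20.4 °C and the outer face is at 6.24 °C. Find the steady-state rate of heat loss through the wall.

Resistance network (inner→outer):
  R_plaster = L/(kA) = 0.120/(0.236·58.8) = 0.008648 K/W
  R_cork board = L/(kA) = 0.137/(0.0518·58.8) = 0.04498 K/W
ΣR = 0.008648 + 0.04498 = 0.05363 K/W
Q = ΔT/ΣR = (20.4 °C − 6.24 °C)/0.05363 = 264 W

Q = 264 W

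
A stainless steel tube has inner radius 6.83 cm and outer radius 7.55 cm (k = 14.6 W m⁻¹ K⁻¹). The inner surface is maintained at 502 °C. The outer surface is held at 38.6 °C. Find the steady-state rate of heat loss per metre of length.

Q' = 2πk·ΔT/ln(r₂/r₁) = 2π × 14.6 × 463.4 / ln(0.0755/0.0683) = 4.24×10^5 W/m

Q' = 424 kW/m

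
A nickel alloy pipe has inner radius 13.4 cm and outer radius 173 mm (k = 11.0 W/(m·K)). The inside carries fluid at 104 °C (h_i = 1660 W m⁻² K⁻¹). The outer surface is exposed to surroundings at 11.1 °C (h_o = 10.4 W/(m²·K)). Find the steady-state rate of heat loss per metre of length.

Q' = 1000 W/m

Resistance network (inner→outer):
  R'_conv,in = 1/(2πr h) = 1/(2π·0.134·1660) = 7.155×10^-4 m·K/W
  R'_nickel alloy = ln(0.173/0.134)/(2πk) = 0.2555/(2π·11.0) = 0.003696 m·K/W
  R'_conv,out = 1/(2πr h) = 1/(2π·0.173·10.4) = 0.08846 m·K/W
ΣR = 7.155×10^-4 + 0.003696 + 0.08846 = 0.09287 m·K/W
Q' = ΔT/ΣR = (104 °C − 11.1 °C)/0.09287 = 1000 W/m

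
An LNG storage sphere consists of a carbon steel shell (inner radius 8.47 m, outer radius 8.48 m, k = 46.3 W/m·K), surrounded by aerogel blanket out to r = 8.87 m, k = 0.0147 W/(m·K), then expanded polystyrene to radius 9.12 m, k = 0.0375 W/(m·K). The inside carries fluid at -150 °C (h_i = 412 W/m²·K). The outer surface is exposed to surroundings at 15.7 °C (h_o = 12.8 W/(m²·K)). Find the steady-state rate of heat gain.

Series thermal resistances, inner to outer:
  R_conv,in = 1/(4πr²h) = 1/(4π·8.47²·412) = 2.692×10^-6 K/W
  R_carbon steel = (1/8.47 − 1/8.48)/(4πk) = 1.392×10^-4/(4π·46.3) = 2.393×10^-7 K/W
  R_aerogel blanket = (1/8.48 − 1/8.87)/(4πk) = 0.005185/(4π·0.0147) = 0.02807 K/W
  R_expanded polystyrene = (1/8.87 − 1/9.12)/(4πk) = 0.003090/(4π·0.0375) = 0.006558 K/W
  R_conv,out = 1/(4πr²h) = 1/(4π·9.12²·12.8) = 7.475×10^-5 K/W
ΣR = 2.692×10^-6 + 2.393×10^-7 + 0.02807 + 0.006558 + 7.475×10^-5 = 0.03471 K/W
Q = ΔT/ΣR = (-150 °C − 15.7 °C)/0.03471 = -4770 W
(Negative Q ⇒ heat flows inward; heat gain = 4770 W.)

Q = 4.77 kW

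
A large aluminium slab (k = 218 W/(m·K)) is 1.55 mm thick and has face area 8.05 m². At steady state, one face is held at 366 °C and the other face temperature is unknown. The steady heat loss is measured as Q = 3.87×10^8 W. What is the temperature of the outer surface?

Sum the resistances:
  R_aluminium = L/(kA) = 0.00155/(218·8.05) = 8.832×10^-7 K/W
ΣR = 8.832×10^-7 K/W
ΔT = Q·ΣR = 3.87×10^8 × 8.832×10^-7 = 341.8 K
Heat flows outward, so T_out = T_in − ΔT = 366 − 341.8 = 24.2 °C

T_out = 24.2 °C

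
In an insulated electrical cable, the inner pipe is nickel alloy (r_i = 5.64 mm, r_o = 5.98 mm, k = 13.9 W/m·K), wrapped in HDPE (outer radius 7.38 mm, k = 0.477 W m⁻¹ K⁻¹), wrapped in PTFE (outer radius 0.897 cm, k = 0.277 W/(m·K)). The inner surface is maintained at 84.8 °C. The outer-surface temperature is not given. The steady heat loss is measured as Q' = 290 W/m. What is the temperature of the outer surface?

Series resistances:
  R'_nickel alloy = ln(0.00598/0.00564)/(2πk) = 0.05854/(2π·13.9) = 6.702×10^-4 m·K/W
  R'_HDPE = ln(0.00738/0.00598)/(2πk) = 0.2104/(2π·0.477) = 0.07019 m·K/W
  R'_PTFE = ln(0.00897/0.00738)/(2πk) = 0.1951/(2π·0.277) = 0.1121 m·K/W
ΣR = 0.1830 m·K/W
ΔT = Q'·ΣR = 290 × 0.1830 = 53.07 K
Heat flows outward, so T_out = T_in − ΔT = 84.8 − 53.07 = 31.7 °C

T_out = 31.7 °C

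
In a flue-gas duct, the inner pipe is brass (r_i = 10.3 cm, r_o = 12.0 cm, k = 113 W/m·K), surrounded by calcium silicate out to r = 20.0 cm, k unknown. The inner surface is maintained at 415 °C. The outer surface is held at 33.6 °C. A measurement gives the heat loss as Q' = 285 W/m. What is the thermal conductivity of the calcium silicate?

k = 0.0608 W/m·K

ΣR = ΔT/Q' = |415 − 33.6|/285 = 1.338 m·K/W
Known resistances:
  R'_brass = ln(0.120/0.103)/(2πk) = 0.1528/(2π·113) = 2.152×10^-4 m·K/W
R_calcium silicate = ΣR − ΣR_known = 1.338 − 2.152×10^-4 = 1.338 m·K/W
ln(r₂/r₁)/(2πk) = 1.338 ⇒ k = 0.5108/(2π·1.338) = 0.0608 W/m·K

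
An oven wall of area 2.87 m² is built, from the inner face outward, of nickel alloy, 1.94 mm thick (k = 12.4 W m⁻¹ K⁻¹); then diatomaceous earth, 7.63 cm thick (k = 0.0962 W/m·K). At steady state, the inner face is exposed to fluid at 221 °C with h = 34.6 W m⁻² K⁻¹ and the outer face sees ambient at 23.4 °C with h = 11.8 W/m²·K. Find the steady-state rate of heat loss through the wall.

Q = 625 W

Treat each layer as a resistance in series:
  R_conv,in = 1/(hA) = 1/(34.6·2.87) = 0.01007 K/W
  R_nickel alloy = L/(kA) = 0.00194/(12.4·2.87) = 5.451×10^-5 K/W
  R_diatomaceous earth = L/(kA) = 0.0763/(0.0962·2.87) = 0.2764 K/W
  R_conv,out = 1/(hA) = 1/(11.8·2.87) = 0.02953 K/W
ΣR = 0.01007 + 5.451×10^-5 + 0.2764 + 0.02953 = 0.3161 K/W
Q = ΔT/ΣR = (221 °C − 23.4 °C)/0.3161 = 625 W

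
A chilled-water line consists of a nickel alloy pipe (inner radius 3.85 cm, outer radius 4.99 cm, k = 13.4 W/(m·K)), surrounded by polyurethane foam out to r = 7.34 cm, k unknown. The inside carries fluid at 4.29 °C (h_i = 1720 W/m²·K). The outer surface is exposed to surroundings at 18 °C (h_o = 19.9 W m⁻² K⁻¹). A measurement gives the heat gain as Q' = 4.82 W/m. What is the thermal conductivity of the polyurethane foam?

k = 0.0225 W/m·K

ΣR = ΔT/Q' = |4.29 − 18|/4.82 = 2.844 m·K/W
Known resistances:
  R'_conv,in = 1/(2πr h) = 1/(2π·0.0385·1720) = 0.002403 m·K/W
  R'_nickel alloy = ln(0.0499/0.0385)/(2πk) = 0.2594/(2π·13.4) = 0.003081 m·K/W
  R'_conv,out = 1/(2πr h) = 1/(2π·0.0734·19.9) = 0.1090 m·K/W
R_polyurethane foam = ΣR − ΣR_known = 2.844 − 0.1145 = 2.729 m·K/W
ln(r₂/r₁)/(2πk) = 2.729 ⇒ k = 0.3859/(2π·2.729) = 0.0225 W/m·K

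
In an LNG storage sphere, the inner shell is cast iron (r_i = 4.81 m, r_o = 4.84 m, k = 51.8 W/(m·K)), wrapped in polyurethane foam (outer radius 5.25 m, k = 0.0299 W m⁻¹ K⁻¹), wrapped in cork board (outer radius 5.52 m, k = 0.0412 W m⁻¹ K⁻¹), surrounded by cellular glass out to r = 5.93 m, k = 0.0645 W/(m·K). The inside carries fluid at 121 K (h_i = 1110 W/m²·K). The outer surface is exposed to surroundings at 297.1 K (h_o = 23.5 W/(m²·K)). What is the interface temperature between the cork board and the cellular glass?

Resistance network (inner→outer):
  R_conv,in = 1/(4πr²h) = 1/(4π·4.81²·1110) = 3.099×10^-6 K/W
  R_cast iron = (1/4.81 − 1/4.84)/(4πk) = 0.001289/(4π·51.8) = 1.980×10^-6 K/W
  R_polyurethane foam = (1/4.84 − 1/5.25)/(4πk) = 0.01614/(4π·0.0299) = 0.04294 K/W
  R_cork board = (1/5.25 − 1/5.52)/(4πk) = 0.009317/(4π·0.0412) = 0.01800 K/W
  R_cellular glass = (1/5.52 − 1/5.93)/(4πk) = 0.01253/(4π·0.0645) = 0.01545 K/W
  R_conv,out = 1/(4πr²h) = 1/(4π·5.93²·23.5) = 9.630×10^-5 K/W
ΣR = 3.099×10^-6 + 1.980×10^-6 + 0.04294 + 0.01800 + 0.01545 + 9.630×10^-5 = 0.07649 K/W
Q = ΔT/ΣR = (121 K − 297.1 K)/0.07649 = -2302 W
From the inner boundary to the cork board/cellular glass interface, ΣR_partial = 0.06095 K/W.
T_interface = T_in − Q·ΣR_partial = 121 K − (-2302)(0.06095) = 261.3 K

T = 261.3 K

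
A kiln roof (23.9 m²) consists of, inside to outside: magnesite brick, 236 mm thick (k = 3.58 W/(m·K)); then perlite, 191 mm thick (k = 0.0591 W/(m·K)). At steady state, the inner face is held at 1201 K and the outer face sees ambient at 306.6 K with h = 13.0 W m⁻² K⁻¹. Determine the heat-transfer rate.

Q = 6330 W

Series thermal resistances, inner to outer:
  R_magnesite brick = L/(kA) = 0.236/(3.58·23.9) = 0.002758 K/W
  R_perlite = L/(kA) = 0.191/(0.0591·23.9) = 0.1352 K/W
  R_conv,out = 1/(hA) = 1/(13.0·23.9) = 0.003219 K/W
ΣR = 0.002758 + 0.1352 + 0.003219 = 0.1412 K/W
Q = ΔT/ΣR = (1201 K − 306.6 K)/0.1412 = 6330 W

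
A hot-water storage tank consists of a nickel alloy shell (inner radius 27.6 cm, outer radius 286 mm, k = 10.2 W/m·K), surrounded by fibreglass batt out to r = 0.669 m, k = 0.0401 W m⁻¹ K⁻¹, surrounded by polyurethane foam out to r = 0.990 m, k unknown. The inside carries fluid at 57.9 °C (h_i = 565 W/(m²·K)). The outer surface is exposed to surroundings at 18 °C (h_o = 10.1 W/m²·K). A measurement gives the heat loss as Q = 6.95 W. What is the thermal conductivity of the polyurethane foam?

ΣR = ΔT/Q = |57.9 − 18|/6.95 = 5.741 K/W
Known resistances:
  R_conv,in = 1/(4πr²h) = 1/(4π·0.276²·565) = 0.001849 K/W
  R_nickel alloy = (1/0.276 − 1/0.286)/(4πk) = 0.1267/(4π·10.2) = 9.884×10^-4 K/W
  R_fibreglass batt = (1/0.286 − 1/0.669)/(4πk) = 2.002/(4π·0.0401) = 3.972 K/W
  R_conv,out = 1/(4πr²h) = 1/(4π·0.990²·10.1) = 0.008039 K/W
R_polyurethane foam = ΣR − ΣR_known = 5.741 − 3.983 = 1.758 K/W
(1/r₁−1/r₂)/(4πk) = 1.758 ⇒ k = 0.4847/(4π·1.758) = 0.0219 W/m·K

k = 0.0219 W/m·K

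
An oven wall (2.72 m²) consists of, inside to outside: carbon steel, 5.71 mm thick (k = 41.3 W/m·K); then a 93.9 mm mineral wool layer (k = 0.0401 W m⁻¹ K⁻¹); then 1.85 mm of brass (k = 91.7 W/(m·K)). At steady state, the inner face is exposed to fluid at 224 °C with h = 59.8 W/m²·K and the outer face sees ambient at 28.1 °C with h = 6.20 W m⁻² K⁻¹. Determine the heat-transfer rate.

Q = 211 W

Resistance network (inner→outer):
  R_conv,in = 1/(hA) = 1/(59.8·2.72) = 0.006148 K/W
  R_carbon steel = L/(kA) = 0.00571/(41.3·2.72) = 5.083×10^-5 K/W
  R_mineral wool = L/(kA) = 0.0939/(0.0401·2.72) = 0.8609 K/W
  R_brass = L/(kA) = 0.00185/(91.7·2.72) = 7.417×10^-6 K/W
  R_conv,out = 1/(hA) = 1/(6.20·2.72) = 0.05930 K/W
ΣR = 0.006148 + 5.083×10^-5 + 0.8609 + 7.417×10^-6 + 0.05930 = 0.9264 K/W
Q = ΔT/ΣR = (224 °C − 28.1 °C)/0.9264 = 211 W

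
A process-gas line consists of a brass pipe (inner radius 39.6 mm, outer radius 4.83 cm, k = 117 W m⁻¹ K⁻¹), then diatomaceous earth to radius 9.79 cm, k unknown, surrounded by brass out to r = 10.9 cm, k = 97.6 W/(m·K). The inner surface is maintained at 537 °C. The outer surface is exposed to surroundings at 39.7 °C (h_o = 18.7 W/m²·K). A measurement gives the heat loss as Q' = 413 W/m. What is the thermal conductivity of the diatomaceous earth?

ΣR = ΔT/Q' = |537 − 39.7|/413 = 1.204 m·K/W
Known resistances:
  R'_brass = ln(0.0483/0.0396)/(2πk) = 0.1986/(2π·117) = 2.702×10^-4 m·K/W
  R'_brass = ln(0.109/0.0979)/(2πk) = 0.1074/(2π·97.6) = 1.751×10^-4 m·K/W
  R'_conv,out = 1/(2πr h) = 1/(2π·0.109·18.7) = 0.07808 m·K/W
R_diatomaceous earth = ΣR − ΣR_known = 1.204 − 0.07853 = 1.125 m·K/W
ln(r₂/r₁)/(2πk) = 1.125 ⇒ k = 0.7065/(2π·1.125) = 0.0999 W/m·K

k = 0.0999 W/m·K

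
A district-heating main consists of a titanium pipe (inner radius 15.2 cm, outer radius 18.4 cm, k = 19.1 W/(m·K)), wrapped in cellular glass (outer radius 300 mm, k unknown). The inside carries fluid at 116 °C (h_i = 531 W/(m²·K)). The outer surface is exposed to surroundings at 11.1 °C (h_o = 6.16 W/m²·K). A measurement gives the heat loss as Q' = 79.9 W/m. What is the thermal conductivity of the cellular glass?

ΣR = ΔT/Q' = |116 − 11.1|/79.9 = 1.313 m·K/W
Known resistances:
  R'_conv,in = 1/(2πr h) = 1/(2π·0.152·531) = 0.001972 m·K/W
  R'_titanium = ln(0.184/0.152)/(2πk) = 0.1911/(2π·19.1) = 0.001592 m·K/W
  R'_conv,out = 1/(2πr h) = 1/(2π·0.300·6.16) = 0.08612 m·K/W
R_cellular glass = ΣR − ΣR_known = 1.313 − 0.08968 = 1.223 m·K/W
ln(r₂/r₁)/(2πk) = 1.223 ⇒ k = 0.4888/(2π·1.223) = 0.0636 W/m·K

k = 0.0636 W/m·K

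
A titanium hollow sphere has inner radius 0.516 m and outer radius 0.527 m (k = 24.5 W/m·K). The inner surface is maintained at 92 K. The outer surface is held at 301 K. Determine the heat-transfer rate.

Q = 4πk·ΔT/(1/r₁ − 1/r₂) = 4π × 24.5 × 209 / (1/0.516 − 1/0.527) = 1.59×10^6 W

Q = 1590 kW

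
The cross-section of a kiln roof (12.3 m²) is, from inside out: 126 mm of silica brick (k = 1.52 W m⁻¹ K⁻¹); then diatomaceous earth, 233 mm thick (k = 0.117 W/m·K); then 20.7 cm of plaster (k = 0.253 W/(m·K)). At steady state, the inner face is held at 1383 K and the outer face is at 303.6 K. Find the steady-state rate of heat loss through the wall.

Q = 4.59 kW

Treat each layer as a resistance in series:
  R_silica brick = L/(kA) = 0.126/(1.52·12.3) = 0.006739 K/W
  R_diatomaceous earth = L/(kA) = 0.233/(0.117·12.3) = 0.1619 K/W
  R_plaster = L/(kA) = 0.207/(0.253·12.3) = 0.06652 K/W
ΣR = 0.006739 + 0.1619 + 0.06652 = 0.2352 K/W
Q = ΔT/ΣR = (1383 K − 303.6 K)/0.2352 = 4590 W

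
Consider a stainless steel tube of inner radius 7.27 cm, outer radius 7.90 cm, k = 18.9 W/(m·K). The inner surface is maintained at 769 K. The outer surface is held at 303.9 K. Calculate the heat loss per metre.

Q' = 2πk·ΔT/ln(r₂/r₁) = 2π × 18.9 × 465.1 / ln(0.0790/0.0727) = 6.65×10^5 W/m

Q' = 665 kW/m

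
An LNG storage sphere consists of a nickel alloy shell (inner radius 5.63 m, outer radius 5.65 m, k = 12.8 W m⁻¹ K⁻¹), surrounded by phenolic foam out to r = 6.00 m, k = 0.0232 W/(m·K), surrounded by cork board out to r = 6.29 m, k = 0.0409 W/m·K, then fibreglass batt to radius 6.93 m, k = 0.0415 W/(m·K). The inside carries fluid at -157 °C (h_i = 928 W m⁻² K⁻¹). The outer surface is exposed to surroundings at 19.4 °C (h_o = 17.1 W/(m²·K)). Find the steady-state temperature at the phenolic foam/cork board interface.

Series thermal resistances, inner to outer:
  R_conv,in = 1/(4πr²h) = 1/(4π·5.63²·928) = 2.705×10^-6 K/W
  R_nickel alloy = (1/5.63 − 1/5.65)/(4πk) = 6.287×10^-4/(4π·12.8) = 3.909×10^-6 K/W
  R_phenolic foam = (1/5.65 − 1/6.00)/(4πk) = 0.01032/(4π·0.0232) = 0.03541 K/W
  R_cork board = (1/6.00 − 1/6.29)/(4πk) = 0.007684/(4π·0.0409) = 0.01495 K/W
  R_fibreglass batt = (1/6.29 − 1/6.93)/(4πk) = 0.01468/(4π·0.0415) = 0.02815 K/W
  R_conv,out = 1/(4πr²h) = 1/(4π·6.93²·17.1) = 9.690×10^-5 K/W
ΣR = 2.705×10^-6 + 3.909×10^-6 + 0.03541 + 0.01495 + 0.02815 + 9.690×10^-5 = 0.07861 K/W
Q = ΔT/ΣR = (-157 °C − 19.4 °C)/0.07861 = -2244 W
From the inner boundary to the phenolic foam/cork board interface, ΣR_partial = 0.03542 K/W.
T_interface = T_in − Q·ΣR_partial = -157 °C − (-2244)(0.03542) = -77.5 °C

T = -77.5 °C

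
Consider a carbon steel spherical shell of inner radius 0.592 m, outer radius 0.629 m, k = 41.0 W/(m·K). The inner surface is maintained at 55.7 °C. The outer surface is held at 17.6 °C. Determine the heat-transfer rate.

Q = 198 kW

Q = 4πk·ΔT/(1/r₁ − 1/r₂) = 4π × 41.0 × 38.1 / (1/0.592 − 1/0.629) = 1.98×10^5 W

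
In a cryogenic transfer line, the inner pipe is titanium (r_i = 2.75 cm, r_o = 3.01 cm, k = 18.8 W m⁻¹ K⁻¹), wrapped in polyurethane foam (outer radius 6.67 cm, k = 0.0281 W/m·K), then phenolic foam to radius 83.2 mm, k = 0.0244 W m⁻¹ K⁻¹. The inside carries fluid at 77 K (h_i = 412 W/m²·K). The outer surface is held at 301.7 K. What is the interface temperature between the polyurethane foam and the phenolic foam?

Resistance network (inner→outer):
  R'_conv,in = 1/(2πr h) = 1/(2π·0.0275·412) = 0.01405 m·K/W
  R'_titanium = ln(0.0301/0.0275)/(2πk) = 0.09034/(2π·18.8) = 7.648×10^-4 m·K/W
  R'_polyurethane foam = ln(0.0667/0.0301)/(2πk) = 0.7957/(2π·0.0281) = 4.507 m·K/W
  R'_phenolic foam = ln(0.0832/0.0667)/(2πk) = 0.2210/(2π·0.0244) = 1.442 m·K/W
ΣR = 0.01405 + 7.648×10^-4 + 4.507 + 1.442 = 5.964 m·K/W
Q' = ΔT/ΣR = (77 K − 301.7 K)/5.964 = -37.68 W/m
From the inner boundary to the polyurethane foam/phenolic foam interface, ΣR_partial = 4.522 m·K/W.
T_interface = T_in − Q'·ΣR_partial = 77 K − (-37.68)(4.522) = 247.4 K

T = 247.4 K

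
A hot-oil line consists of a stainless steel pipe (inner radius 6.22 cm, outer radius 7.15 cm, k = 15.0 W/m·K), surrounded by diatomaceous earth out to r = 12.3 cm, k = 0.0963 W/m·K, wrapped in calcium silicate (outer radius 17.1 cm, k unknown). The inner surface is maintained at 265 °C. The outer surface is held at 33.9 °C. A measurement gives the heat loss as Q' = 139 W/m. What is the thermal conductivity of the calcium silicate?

k = 0.0686 W/m·K

ΣR = ΔT/Q' = |265 − 33.9|/139 = 1.663 m·K/W
Known resistances:
  R'_stainless steel = ln(0.0715/0.0622)/(2πk) = 0.1393/(2π·15.0) = 0.001478 m·K/W
  R'_diatomaceous earth = ln(0.123/0.0715)/(2πk) = 0.5425/(2π·0.0963) = 0.8966 m·K/W
R_calcium silicate = ΣR − ΣR_known = 1.663 − 0.8981 = 0.7649 m·K/W
ln(r₂/r₁)/(2πk) = 0.7649 ⇒ k = 0.3295/(2π·0.7649) = 0.0686 W/m·K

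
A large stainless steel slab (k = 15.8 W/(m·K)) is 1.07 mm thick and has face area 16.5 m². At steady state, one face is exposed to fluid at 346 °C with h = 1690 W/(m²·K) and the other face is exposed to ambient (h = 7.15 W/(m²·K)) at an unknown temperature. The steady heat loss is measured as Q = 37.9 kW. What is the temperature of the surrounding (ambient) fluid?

Series resistances:
  R_conv,in = 1/(hA) = 1/(1690·16.5) = 3.586×10^-5 K/W
  R_stainless steel = L/(kA) = 0.00107/(15.8·16.5) = 4.104×10^-6 K/W
  R_conv,out = 1/(hA) = 1/(7.15·16.5) = 0.008476 K/W
ΣR = 0.008516 K/W
ΔT = Q·ΣR = 37900 × 0.008516 = 322.8 K
Heat flows outward, so T_out = T_in − ΔT = 346 − 322.8 = 23.2 °C

T_out = 23.2 °C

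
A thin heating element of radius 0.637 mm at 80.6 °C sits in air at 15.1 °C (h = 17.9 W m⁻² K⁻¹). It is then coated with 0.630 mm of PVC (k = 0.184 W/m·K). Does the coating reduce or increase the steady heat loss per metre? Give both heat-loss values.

increases: 4.69 → 8.60 W/m

Critical radius for a cylinder: r_cr = k/h = 0.0103 m = 1.03 cm.
Outer radius after coating: r₂ = 6.37×10^-4 + 6.30×10^-4 = 0.001267 m.
Since r₁ < r_cr and r₂ ≤ r_cr, the coating moves toward the maximum at r_cr — heat loss rises.
Bare: R = 1/(2πr₁h) = 13.96 m·K/W; Q = 65.5/13.96 = 4.69 W/m.
Coated: R = R_cond + R_conv = 7.612 m·K/W; Q = 65.5/7.612 = 8.60 W/m.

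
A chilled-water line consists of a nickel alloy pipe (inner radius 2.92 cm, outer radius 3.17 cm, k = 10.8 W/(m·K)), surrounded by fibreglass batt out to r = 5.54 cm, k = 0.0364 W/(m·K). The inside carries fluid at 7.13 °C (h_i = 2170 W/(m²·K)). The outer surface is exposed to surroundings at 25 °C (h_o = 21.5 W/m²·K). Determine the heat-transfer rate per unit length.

Q' = 6.93 W/m

Resistance network (inner→outer):
  R'_conv,in = 1/(2πr h) = 1/(2π·0.0292·2170) = 0.002512 m·K/W
  R'_nickel alloy = ln(0.0317/0.0292)/(2πk) = 0.08215/(2π·10.8) = 0.001211 m·K/W
  R'_fibreglass batt = ln(0.0554/0.0317)/(2πk) = 0.5583/(2π·0.0364) = 2.441 m·K/W
  R'_conv,out = 1/(2πr h) = 1/(2π·0.0554·21.5) = 0.1336 m·K/W
ΣR = 0.002512 + 0.001211 + 2.441 + 0.1336 = 2.578 m·K/W
Q' = ΔT/ΣR = (7.13 °C − 25 °C)/2.578 = -6.93 W/m
(Negative Q' ⇒ heat flows inward; heat gain = 6.93 W/m.)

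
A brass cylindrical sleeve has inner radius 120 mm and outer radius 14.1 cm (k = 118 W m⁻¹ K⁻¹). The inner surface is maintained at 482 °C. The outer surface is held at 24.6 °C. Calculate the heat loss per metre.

Q' = 2.10×10^6 W/m

Q' = 2πk·ΔT/ln(r₂/r₁) = 2π × 118 × 457.4 / ln(0.141/0.120) = 2.10×10^6 W/m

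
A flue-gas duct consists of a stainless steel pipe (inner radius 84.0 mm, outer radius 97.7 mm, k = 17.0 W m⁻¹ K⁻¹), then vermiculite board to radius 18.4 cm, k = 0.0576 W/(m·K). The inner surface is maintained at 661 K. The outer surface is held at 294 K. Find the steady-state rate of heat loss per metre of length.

Q' = 210 W/m

Resistance network (inner→outer):
  R'_stainless steel = ln(0.0977/0.0840)/(2πk) = 0.1511/(2π·17.0) = 0.001414 m·K/W
  R'_vermiculite board = ln(0.184/0.0977)/(2πk) = 0.6330/(2π·0.0576) = 1.749 m·K/W
ΣR = 0.001414 + 1.749 = 1.750 m·K/W
Q' = ΔT/ΣR = (661 K − 294 K)/1.750 = 210 W/m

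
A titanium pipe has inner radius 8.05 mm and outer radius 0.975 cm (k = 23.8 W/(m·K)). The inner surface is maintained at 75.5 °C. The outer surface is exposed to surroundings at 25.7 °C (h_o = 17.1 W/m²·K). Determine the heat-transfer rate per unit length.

Q' = 52.1 W/m

Resistance network (inner→outer):
  R'_titanium = ln(0.00975/0.00805)/(2πk) = 0.1916/(2π·23.8) = 0.001281 m·K/W
  R'_conv,out = 1/(2πr h) = 1/(2π·0.00975·17.1) = 0.9546 m·K/W
ΣR = 0.001281 + 0.9546 = 0.9559 m·K/W
Q' = ΔT/ΣR = (75.5 °C − 25.7 °C)/0.9559 = 52.1 W/m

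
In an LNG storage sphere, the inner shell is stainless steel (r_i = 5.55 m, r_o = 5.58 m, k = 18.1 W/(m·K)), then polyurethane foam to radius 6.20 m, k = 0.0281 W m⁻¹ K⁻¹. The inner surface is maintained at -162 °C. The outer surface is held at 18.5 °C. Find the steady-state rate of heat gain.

Q = 3.56 kW

Resistance network (inner→outer):
  R_stainless steel = (1/5.55 − 1/5.58)/(4πk) = 9.687×10^-4/(4π·18.1) = 4.259×10^-6 K/W
  R_polyurethane foam = (1/5.58 − 1/6.20)/(4πk) = 0.01792/(4π·0.0281) = 0.05075 K/W
ΣR = 4.259×10^-6 + 0.05075 = 0.05075 K/W
Q = ΔT/ΣR = (-162 °C − 18.5 °C)/0.05075 = -3560 W
(Negative Q ⇒ heat flows inward; heat gain = 3560 W.)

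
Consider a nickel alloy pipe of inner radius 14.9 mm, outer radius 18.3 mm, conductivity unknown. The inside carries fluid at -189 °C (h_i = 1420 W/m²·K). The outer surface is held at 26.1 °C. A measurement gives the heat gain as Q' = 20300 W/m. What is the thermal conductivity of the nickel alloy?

ΣR = ΔT/Q' = |-189 − 26.1|/20300 = 0.01060 m·K/W
Known resistances:
  R'_conv,in = 1/(2πr h) = 1/(2π·0.0149·1420) = 0.007522 m·K/W
R_nickel alloy = ΣR − ΣR_known = 0.01060 − 0.007522 = 0.003078 m·K/W
ln(r₂/r₁)/(2πk) = 0.003078 ⇒ k = 0.2055/(2π·0.003078) = 10.6 W/m·K

k = 10.6 W/m·K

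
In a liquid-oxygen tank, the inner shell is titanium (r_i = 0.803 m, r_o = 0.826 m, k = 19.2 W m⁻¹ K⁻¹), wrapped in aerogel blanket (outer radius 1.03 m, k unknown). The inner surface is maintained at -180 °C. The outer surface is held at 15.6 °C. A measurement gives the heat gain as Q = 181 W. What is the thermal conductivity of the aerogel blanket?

ΣR = ΔT/Q = |-180 − 15.6|/181 = 1.081 K/W
Known resistances:
  R_titanium = (1/0.803 − 1/0.826)/(4πk) = 0.03468/(4π·19.2) = 1.437×10^-4 K/W
R_aerogel blanket = ΣR − ΣR_known = 1.081 − 1.437×10^-4 = 1.081 K/W
(1/r₁−1/r₂)/(4πk) = 1.081 ⇒ k = 0.2398/(4π·1.081) = 0.0177 W/m·K

k = 0.0177 W/m·K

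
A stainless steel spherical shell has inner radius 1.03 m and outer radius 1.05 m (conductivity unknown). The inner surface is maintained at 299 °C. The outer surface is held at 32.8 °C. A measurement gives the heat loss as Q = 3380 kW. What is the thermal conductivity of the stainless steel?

ΣR = ΔT/Q = |299 − 32.8|/3.38×10^6 = 7.876×10^-5 K/W
(1/r₁−1/r₂)/(4πk) = 7.876×10^-5 ⇒ k = 0.01849/(4π·7.876×10^-5) = 18.7 W/m·K

k = 18.7 W/m·K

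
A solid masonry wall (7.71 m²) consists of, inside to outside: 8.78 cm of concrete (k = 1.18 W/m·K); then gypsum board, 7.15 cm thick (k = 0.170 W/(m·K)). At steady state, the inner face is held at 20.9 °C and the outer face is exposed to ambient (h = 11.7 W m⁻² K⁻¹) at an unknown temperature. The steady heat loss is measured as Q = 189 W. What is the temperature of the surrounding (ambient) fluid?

Series resistances:
  R_concrete = L/(kA) = 0.0878/(1.18·7.71) = 0.009651 K/W
  R_gypsum board = L/(kA) = 0.0715/(0.170·7.71) = 0.05455 K/W
  R_conv,out = 1/(hA) = 1/(11.7·7.71) = 0.01109 K/W
ΣR = 0.07529 K/W
ΔT = Q·ΣR = 189 × 0.07529 = 14.23 K
Heat flows outward, so T_out = T_in − ΔT = 20.9 − 14.23 = 6.67 °C

T_out = 6.67 °C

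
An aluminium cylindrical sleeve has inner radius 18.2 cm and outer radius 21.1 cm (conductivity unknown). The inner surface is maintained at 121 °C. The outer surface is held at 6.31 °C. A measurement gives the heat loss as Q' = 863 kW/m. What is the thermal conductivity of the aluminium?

k = 177 W/m·K

ΣR = ΔT/Q' = |121 − 6.31|/8.63×10^5 = 1.329×10^-4 m·K/W
ln(r₂/r₁)/(2πk) = 1.329×10^-4 ⇒ k = 0.1479/(2π·1.329×10^-4) = 177 W/m·K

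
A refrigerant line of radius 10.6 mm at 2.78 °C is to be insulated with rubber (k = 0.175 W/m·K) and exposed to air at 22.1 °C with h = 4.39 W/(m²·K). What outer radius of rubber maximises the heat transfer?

r_cr = 3.99 cm

For a cylinder, r_cr = k_ins/h = 0.175/4.39 = 0.0399 m = 3.99 cm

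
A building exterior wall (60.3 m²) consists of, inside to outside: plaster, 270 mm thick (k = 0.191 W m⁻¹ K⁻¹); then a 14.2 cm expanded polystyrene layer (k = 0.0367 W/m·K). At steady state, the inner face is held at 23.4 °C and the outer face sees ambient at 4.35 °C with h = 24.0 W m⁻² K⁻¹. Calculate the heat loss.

Q = 216 W

Resistance network (inner→outer):
  R_plaster = L/(kA) = 0.270/(0.191·60.3) = 0.02344 K/W
  R_expanded polystyrene = L/(kA) = 0.142/(0.0367·60.3) = 0.06417 K/W
  R_conv,out = 1/(hA) = 1/(24.0·60.3) = 6.910×10^-4 K/W
ΣR = 0.02344 + 0.06417 + 6.910×10^-4 = 0.08830 K/W
Q = ΔT/ΣR = (23.4 °C − 4.35 °C)/0.08830 = 216 W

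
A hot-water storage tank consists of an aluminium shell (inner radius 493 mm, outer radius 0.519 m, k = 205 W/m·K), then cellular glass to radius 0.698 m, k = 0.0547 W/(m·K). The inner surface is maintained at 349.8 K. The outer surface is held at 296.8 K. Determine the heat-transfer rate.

Treat each layer as a resistance in series:
  R_aluminium = (1/0.493 − 1/0.519)/(4πk) = 0.1016/(4π·205) = 3.945×10^-5 K/W
  R_cellular glass = (1/0.519 − 1/0.698)/(4πk) = 0.4941/(4π·0.0547) = 0.7188 K/W
ΣR = 3.945×10^-5 + 0.7188 = 0.7188 K/W
Q = ΔT/ΣR = (349.8 K − 296.8 K)/0.7188 = 73.7 W

Q = 73.7 W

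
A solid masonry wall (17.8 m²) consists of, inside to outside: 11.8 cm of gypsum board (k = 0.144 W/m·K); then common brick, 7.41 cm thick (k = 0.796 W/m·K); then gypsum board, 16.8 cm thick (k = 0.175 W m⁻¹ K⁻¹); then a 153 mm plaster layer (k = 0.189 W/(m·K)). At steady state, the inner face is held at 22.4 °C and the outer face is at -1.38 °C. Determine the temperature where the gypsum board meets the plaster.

T = 5.80 °C

Resistance network (inner→outer):
  R_gypsum board = L/(kA) = 0.118/(0.144·17.8) = 0.04604 K/W
  R_common brick = L/(kA) = 0.0741/(0.796·17.8) = 0.005230 K/W
  R_gypsum board = L/(kA) = 0.168/(0.175·17.8) = 0.05393 K/W
  R_plaster = L/(kA) = 0.153/(0.189·17.8) = 0.04548 K/W
ΣR = 0.04604 + 0.005230 + 0.05393 + 0.04548 = 0.1507 K/W
Q = ΔT/ΣR = (22.4 °C − -1.38 °C)/0.1507 = 157.8 W
From the inner boundary to the gypsum board/plaster interface, ΣR_partial = 0.1052 K/W.
T_interface = T_in − Q·ΣR_partial = 22.4 °C − (157.8)(0.1052) = 5.80 °C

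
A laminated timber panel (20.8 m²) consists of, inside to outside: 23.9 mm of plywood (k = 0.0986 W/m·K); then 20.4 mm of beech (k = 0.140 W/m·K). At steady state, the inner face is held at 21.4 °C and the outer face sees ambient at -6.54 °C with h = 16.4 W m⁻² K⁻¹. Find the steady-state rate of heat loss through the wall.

Resistance network (inner→outer):
  R_plywood = L/(kA) = 0.0239/(0.0986·20.8) = 0.01165 K/W
  R_beech = L/(kA) = 0.0204/(0.140·20.8) = 0.007005 K/W
  R_conv,out = 1/(hA) = 1/(16.4·20.8) = 0.002932 K/W
ΣR = 0.01165 + 0.007005 + 0.002932 = 0.02159 K/W
Q = ΔT/ΣR = (21.4 °C − -6.54 °C)/0.02159 = 1290 W

Q = 1290 W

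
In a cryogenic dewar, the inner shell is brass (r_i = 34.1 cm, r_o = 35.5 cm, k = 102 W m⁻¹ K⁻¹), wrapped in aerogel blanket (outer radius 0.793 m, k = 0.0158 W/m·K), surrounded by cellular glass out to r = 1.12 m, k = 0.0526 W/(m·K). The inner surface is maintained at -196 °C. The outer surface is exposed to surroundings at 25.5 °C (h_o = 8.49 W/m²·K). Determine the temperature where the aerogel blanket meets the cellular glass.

T = 10.6 °C

Resistance network (inner→outer):
  R_brass = (1/0.341 − 1/0.355)/(4πk) = 0.1156/(4π·102) = 9.023×10^-5 K/W
  R_aerogel blanket = (1/0.355 − 1/0.793)/(4πk) = 1.556/(4π·0.0158) = 7.836 K/W
  R_cellular glass = (1/0.793 − 1/1.12)/(4πk) = 0.3682/(4π·0.0526) = 0.5570 K/W
  R_conv,out = 1/(4πr²h) = 1/(4π·1.12²·8.49) = 0.007472 K/W
ΣR = 9.023×10^-5 + 7.836 + 0.5570 + 0.007472 = 8.401 K/W
Q = ΔT/ΣR = (-196 °C − 25.5 °C)/8.401 = -26.37 W
From the inner boundary to the aerogel blanket/cellular glass interface, ΣR_partial = 7.836 K/W.
T_interface = T_in − Q·ΣR_partial = -196 °C − (-26.37)(7.836) = 10.6 °C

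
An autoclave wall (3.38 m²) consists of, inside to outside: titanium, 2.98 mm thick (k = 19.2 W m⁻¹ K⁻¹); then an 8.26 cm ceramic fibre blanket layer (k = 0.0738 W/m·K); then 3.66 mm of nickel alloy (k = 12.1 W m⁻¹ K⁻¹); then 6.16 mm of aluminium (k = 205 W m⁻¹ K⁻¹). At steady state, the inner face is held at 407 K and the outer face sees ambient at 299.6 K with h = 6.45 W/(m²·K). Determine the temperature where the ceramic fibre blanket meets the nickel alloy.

T = 312.7 K

Treat each layer as a resistance in series:
  R_titanium = L/(kA) = 0.00298/(19.2·3.38) = 4.592×10^-5 K/W
  R_ceramic fibre blanket = L/(kA) = 0.0826/(0.0738·3.38) = 0.3311 K/W
  R_nickel alloy = L/(kA) = 0.00366/(12.1·3.38) = 8.949×10^-5 K/W
  R_aluminium = L/(kA) = 0.00616/(205·3.38) = 8.890×10^-6 K/W
  R_conv,out = 1/(hA) = 1/(6.45·3.38) = 0.04587 K/W
ΣR = 4.592×10^-5 + 0.3311 + 8.949×10^-5 + 8.890×10^-6 + 0.04587 = 0.3771 K/W
Q = ΔT/ΣR = (407 K − 299.6 K)/0.3771 = 284.8 W
From the inner boundary to the ceramic fibre blanket/nickel alloy interface, ΣR_partial = 0.3311 K/W.
T_interface = T_in − Q·ΣR_partial = 407 K − (284.8)(0.3311) = 312.7 K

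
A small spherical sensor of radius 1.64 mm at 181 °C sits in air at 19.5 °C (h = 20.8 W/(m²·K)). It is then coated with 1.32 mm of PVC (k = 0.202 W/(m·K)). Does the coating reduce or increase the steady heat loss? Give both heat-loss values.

increases: 0.114 → 0.297 W

Critical radius for a sphere: r_cr = 2k/h = 0.0194 m = 1.94 cm.
Outer radius after coating: r₂ = 0.00164 + 0.00132 = 0.00296 m.
Since r₁ < r_cr and r₂ ≤ r_cr, the coating moves toward the maximum at r_cr — heat loss rises.
Bare: R = 1/(4πr₁²h) = 1422 K/W; Q = 161.5/1422 = 0.114 W.
Coated: R = R_cond + R_conv = 543.8 K/W; Q = 161.5/543.8 = 0.297 W.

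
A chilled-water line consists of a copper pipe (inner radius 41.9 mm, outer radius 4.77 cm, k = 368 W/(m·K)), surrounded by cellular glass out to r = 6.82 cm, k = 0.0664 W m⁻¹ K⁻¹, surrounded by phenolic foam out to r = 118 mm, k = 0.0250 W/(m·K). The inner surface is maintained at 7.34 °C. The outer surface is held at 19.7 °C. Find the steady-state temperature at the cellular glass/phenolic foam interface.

T = 9.78 °C

Resistance network (inner→outer):
  R'_copper = ln(0.0477/0.0419)/(2πk) = 0.1296/(2π·368) = 5.607×10^-5 m·K/W
  R'_cellular glass = ln(0.0682/0.0477)/(2πk) = 0.3575/(2π·0.0664) = 0.8569 m·K/W
  R'_phenolic foam = ln(0.118/0.0682)/(2πk) = 0.5482/(2π·0.0250) = 3.490 m·K/W
ΣR = 5.607×10^-5 + 0.8569 + 3.490 = 4.347 m·K/W
Q' = ΔT/ΣR = (7.34 °C − 19.7 °C)/4.347 = -2.843 W/m
From the inner boundary to the cellular glass/phenolic foam interface, ΣR_partial = 0.8570 m·K/W.
T_interface = T_in − Q'·ΣR_partial = 7.34 °C − (-2.843)(0.8570) = 9.78 °C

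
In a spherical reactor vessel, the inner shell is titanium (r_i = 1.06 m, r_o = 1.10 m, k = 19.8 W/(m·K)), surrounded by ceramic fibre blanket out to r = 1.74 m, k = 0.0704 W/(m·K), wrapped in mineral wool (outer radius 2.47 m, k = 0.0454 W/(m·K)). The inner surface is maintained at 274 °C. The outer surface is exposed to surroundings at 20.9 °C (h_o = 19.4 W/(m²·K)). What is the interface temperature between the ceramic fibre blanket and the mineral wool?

T = 133 °C

Resistance network (inner→outer):
  R_titanium = (1/1.06 − 1/1.10)/(4πk) = 0.03431/(4π·19.8) = 1.379×10^-4 K/W
  R_ceramic fibre blanket = (1/1.10 − 1/1.74)/(4πk) = 0.3344/(4π·0.0704) = 0.3780 K/W
  R_mineral wool = (1/1.74 − 1/2.47)/(4πk) = 0.1699/(4π·0.0454) = 0.2977 K/W
  R_conv,out = 1/(4πr²h) = 1/(4π·2.47²·19.4) = 6.723×10^-4 K/W
ΣR = 1.379×10^-4 + 0.3780 + 0.2977 + 6.723×10^-4 = 0.6765 K/W
Q = ΔT/ΣR = (274 °C − 20.9 °C)/0.6765 = 374.1 W
From the inner boundary to the ceramic fibre blanket/mineral wool interface, ΣR_partial = 0.3781 K/W.
T_interface = T_in − Q·ΣR_partial = 274 °C − (374.1)(0.3781) = 133 °C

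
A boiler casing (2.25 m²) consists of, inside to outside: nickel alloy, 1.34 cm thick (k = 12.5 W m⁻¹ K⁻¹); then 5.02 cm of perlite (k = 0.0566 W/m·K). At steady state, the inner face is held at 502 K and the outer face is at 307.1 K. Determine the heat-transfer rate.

Series thermal resistances, inner to outer:
  R_nickel alloy = L/(kA) = 0.0134/(12.5·2.25) = 4.764×10^-4 K/W
  R_perlite = L/(kA) = 0.0502/(0.0566·2.25) = 0.3942 K/W
ΣR = 4.764×10^-4 + 0.3942 = 0.3947 K/W
Q = ΔT/ΣR = (502 K − 307.1 K)/0.3947 = 494 W

Q = 494 W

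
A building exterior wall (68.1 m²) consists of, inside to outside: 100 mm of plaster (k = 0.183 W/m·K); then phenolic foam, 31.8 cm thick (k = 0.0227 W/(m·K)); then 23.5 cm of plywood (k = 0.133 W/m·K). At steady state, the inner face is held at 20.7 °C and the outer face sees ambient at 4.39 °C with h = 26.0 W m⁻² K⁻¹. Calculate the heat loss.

Q = 67.9 W

Resistance network (inner→outer):
  R_plaster = L/(kA) = 0.100/(0.183·68.1) = 0.008024 K/W
  R_phenolic foam = L/(kA) = 0.318/(0.0227·68.1) = 0.2057 K/W
  R_plywood = L/(kA) = 0.235/(0.133·68.1) = 0.02595 K/W
  R_conv,out = 1/(hA) = 1/(26.0·68.1) = 5.648×10^-4 K/W
ΣR = 0.008024 + 0.2057 + 0.02595 + 5.648×10^-4 = 0.2402 K/W
Q = ΔT/ΣR = (20.7 °C − 4.39 °C)/0.2402 = 67.9 W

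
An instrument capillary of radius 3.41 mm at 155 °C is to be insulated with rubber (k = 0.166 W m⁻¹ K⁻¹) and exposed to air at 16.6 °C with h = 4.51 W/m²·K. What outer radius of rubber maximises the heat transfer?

For a cylinder, r_cr = k_ins/h = 0.166/4.51 = 0.0368 m = 3.68 cm

r_cr = 3.68 cm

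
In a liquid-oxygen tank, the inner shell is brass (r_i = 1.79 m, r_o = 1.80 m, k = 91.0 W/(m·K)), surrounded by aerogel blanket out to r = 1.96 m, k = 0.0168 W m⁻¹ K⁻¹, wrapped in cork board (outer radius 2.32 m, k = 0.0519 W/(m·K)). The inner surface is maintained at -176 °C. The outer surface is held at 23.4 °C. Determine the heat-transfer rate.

Resistance network (inner→outer):
  R_brass = (1/1.79 − 1/1.80)/(4πk) = 0.003104/(4π·91.0) = 2.714×10^-6 K/W
  R_aerogel blanket = (1/1.80 − 1/1.96)/(4πk) = 0.04535/(4π·0.0168) = 0.2148 K/W
  R_cork board = (1/1.96 − 1/2.32)/(4πk) = 0.07917/(4π·0.0519) = 0.1214 K/W
ΣR = 2.714×10^-6 + 0.2148 + 0.1214 = 0.3362 K/W
Q = ΔT/ΣR = (-176 °C − 23.4 °C)/0.3362 = -593 W
(Negative Q ⇒ heat flows inward; heat gain = 593 W.)

Q = 593 W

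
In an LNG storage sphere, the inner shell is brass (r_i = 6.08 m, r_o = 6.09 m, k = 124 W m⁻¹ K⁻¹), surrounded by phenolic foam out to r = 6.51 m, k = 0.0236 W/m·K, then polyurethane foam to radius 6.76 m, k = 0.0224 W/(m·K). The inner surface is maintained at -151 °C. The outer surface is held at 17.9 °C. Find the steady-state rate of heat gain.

Resistance network (inner→outer):
  R_brass = (1/6.08 − 1/6.09)/(4πk) = 2.701×10^-4/(4π·124) = 1.733×10^-7 K/W
  R_phenolic foam = (1/6.09 − 1/6.51)/(4πk) = 0.01059/(4π·0.0236) = 0.03572 K/W
  R_polyurethane foam = (1/6.51 − 1/6.76)/(4πk) = 0.005681/(4π·0.0224) = 0.02018 K/W
ΣR = 1.733×10^-7 + 0.03572 + 0.02018 = 0.05590 K/W
Q = ΔT/ΣR = (-151 °C − 17.9 °C)/0.05590 = -3020 W
(Negative Q ⇒ heat flows inward; heat gain = 3020 W.)

Q = 3020 W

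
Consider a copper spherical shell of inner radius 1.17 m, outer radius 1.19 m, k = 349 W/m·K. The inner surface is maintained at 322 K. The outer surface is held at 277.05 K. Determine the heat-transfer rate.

Q = 13700 kW

Q = 4πk·ΔT/(1/r₁ − 1/r₂) = 4π × 349 × 44.95 / (1/1.17 − 1/1.19) = 1.37×10^7 W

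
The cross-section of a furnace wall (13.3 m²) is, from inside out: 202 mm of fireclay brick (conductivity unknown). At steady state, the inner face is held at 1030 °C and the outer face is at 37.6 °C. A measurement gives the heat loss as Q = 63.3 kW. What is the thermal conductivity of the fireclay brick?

k = 0.969 W/m·K

ΣR = ΔT/Q = |1030 − 37.6|/63300 = 0.01568 K/W
L/(kA) = 0.01568 ⇒ k = 0.202/(0.01568·13.3) = 0.969 W/m·K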